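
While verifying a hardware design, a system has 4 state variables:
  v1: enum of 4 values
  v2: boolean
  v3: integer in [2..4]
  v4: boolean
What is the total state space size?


State space = product of domain sizes of all variables.
Domain sizes:
  v1 (enum of 4 values): 4
  v2 (boolean): 2
  v3 (integer in [2..4]): 3
  v4 (boolean): 2
Product = 4 * 2 * 3 * 2 = 48

48


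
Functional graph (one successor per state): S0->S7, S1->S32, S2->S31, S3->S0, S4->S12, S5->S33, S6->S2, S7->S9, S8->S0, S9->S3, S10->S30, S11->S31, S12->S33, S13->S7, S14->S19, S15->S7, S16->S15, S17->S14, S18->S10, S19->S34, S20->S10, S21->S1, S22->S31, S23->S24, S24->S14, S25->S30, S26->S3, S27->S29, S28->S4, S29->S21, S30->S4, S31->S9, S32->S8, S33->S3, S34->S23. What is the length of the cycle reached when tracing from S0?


Trace from S0 until a state repeats:
  S0 -> S7 -> S9 -> S3 -> S0
S0 first seen at step 0, revisited at step 4.
Cycle length = 4 - 0 = 4

4


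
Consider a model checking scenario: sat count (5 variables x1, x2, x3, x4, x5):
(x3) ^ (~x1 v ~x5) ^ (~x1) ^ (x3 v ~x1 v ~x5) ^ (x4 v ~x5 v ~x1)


CNF with 5 clauses over 5 vars (32 assignments).
An assignment satisfies CNF iff every clause has >=1 true literal.
Check each row (bits = x1,x2,x3,x4,x5; clause T/F shown):
  row 0 [00000]: clauses=FTTTT -> 0
  row 1 [00001]: clauses=FTTTT -> 0
  row 2 [00010]: clauses=FTTTT -> 0
  row 3 [00011]: clauses=FTTTT -> 0
  row 4 [00100]: clauses=TTTTT -> 1
  row 5 [00101]: clauses=TTTTT -> 1
  row 6 [00110]: clauses=TTTTT -> 1
  row 7 [00111]: clauses=TTTTT -> 1
  row 8 [01000]: clauses=FTTTT -> 0
  row 9 [01001]: clauses=FTTTT -> 0
  row 10 [01010]: clauses=FTTTT -> 0
  row 11 [01011]: clauses=FTTTT -> 0
  row 12 [01100]: clauses=TTTTT -> 1
  row 13 [01101]: clauses=TTTTT -> 1
  row 14 [01110]: clauses=TTTTT -> 1
  row 15 [01111]: clauses=TTTTT -> 1
  row 16 [10000]: clauses=FTFTT -> 0
  row 17 [10001]: clauses=FFFFF -> 0
  row 18 [10010]: clauses=FTFTT -> 0
  row 19 [10011]: clauses=FFFFT -> 0
  row 20 [10100]: clauses=TTFTT -> 0
  row 21 [10101]: clauses=TFFTF -> 0
  row 22 [10110]: clauses=TTFTT -> 0
  row 23 [10111]: clauses=TFFTT -> 0
  row 24 [11000]: clauses=FTFTT -> 0
  row 25 [11001]: clauses=FFFFF -> 0
  row 26 [11010]: clauses=FTFTT -> 0
  row 27 [11011]: clauses=FFFFT -> 0
  row 28 [11100]: clauses=TTFTT -> 0
  row 29 [11101]: clauses=TFFTF -> 0
  row 30 [11110]: clauses=TTFTT -> 0
  row 31 [11111]: clauses=TFFTT -> 0
Full result column, 8 rows per line (x1,x2 fixed per line; x3,x4,x5 runs 000..111 left to right):
  rows 0-7 [x1,x2=00]: 00001111  (ones: 4)
  rows 8-15 [x1,x2=01]: 00001111  (ones: 4)
  rows 16-23 [x1,x2=10]: 00000000  (ones: 0)
  rows 24-31 [x1,x2=11]: 00000000  (ones: 0)
Satisfying assignments = 4+4+0+0 = 8

8


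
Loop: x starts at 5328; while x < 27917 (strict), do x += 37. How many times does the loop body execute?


Step 1: x goes from 5328 toward 27917 by 37; the body runs while x<27917, so iterations = ceil((bound-start)/step)
Step 2: Distance=22589
Step 3: ceil(22589/37)=611

611


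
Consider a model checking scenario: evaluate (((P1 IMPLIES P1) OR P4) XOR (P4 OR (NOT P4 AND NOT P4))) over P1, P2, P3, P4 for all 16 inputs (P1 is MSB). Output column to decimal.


Formula: (((P1 IMPLIES P1) OR P4) XOR (P4 OR (NOT P4 AND NOT P4))) over P1, P2, P3, P4 (16 rows)
Evaluate each row (bits = P1,P2,P3,P4, MSB first):
  row 0 [0000]: (((0 IMPLIES 0) OR 0) XOR (0 OR (NOT 0 AND NOT 0))) -> 0
  row 1 [0001]: (((0 IMPLIES 0) OR 1) XOR (1 OR (NOT 1 AND NOT 1))) -> 0
  row 2 [0010]: (((0 IMPLIES 0) OR 0) XOR (0 OR (NOT 0 AND NOT 0))) -> 0
  row 3 [0011]: (((0 IMPLIES 0) OR 1) XOR (1 OR (NOT 1 AND NOT 1))) -> 0
  row 4 [0100]: (((0 IMPLIES 0) OR 0) XOR (0 OR (NOT 0 AND NOT 0))) -> 0
  row 5 [0101]: (((0 IMPLIES 0) OR 1) XOR (1 OR (NOT 1 AND NOT 1))) -> 0
  row 6 [0110]: (((0 IMPLIES 0) OR 0) XOR (0 OR (NOT 0 AND NOT 0))) -> 0
  row 7 [0111]: (((0 IMPLIES 0) OR 1) XOR (1 OR (NOT 1 AND NOT 1))) -> 0
  row 8 [1000]: (((1 IMPLIES 1) OR 0) XOR (0 OR (NOT 0 AND NOT 0))) -> 0
  row 9 [1001]: (((1 IMPLIES 1) OR 1) XOR (1 OR (NOT 1 AND NOT 1))) -> 0
  row 10 [1010]: (((1 IMPLIES 1) OR 0) XOR (0 OR (NOT 0 AND NOT 0))) -> 0
  row 11 [1011]: (((1 IMPLIES 1) OR 1) XOR (1 OR (NOT 1 AND NOT 1))) -> 0
  row 12 [1100]: (((1 IMPLIES 1) OR 0) XOR (0 OR (NOT 0 AND NOT 0))) -> 0
  row 13 [1101]: (((1 IMPLIES 1) OR 1) XOR (1 OR (NOT 1 AND NOT 1))) -> 0
  row 14 [1110]: (((1 IMPLIES 1) OR 0) XOR (0 OR (NOT 0 AND NOT 0))) -> 0
  row 15 [1111]: (((1 IMPLIES 1) OR 1) XOR (1 OR (NOT 1 AND NOT 1))) -> 0
Full result column, 4 rows per line (P1,P2 fixed per line; P3,P4 runs 00..11 left to right):
  rows 0-3 [P1,P2=00]: 0000  = hex 0
  rows 4-7 [P1,P2=01]: 0000  = hex 0
  rows 8-11 [P1,P2=10]: 0000  = hex 0
  rows 12-15 [P1,P2=11]: 0000  = hex 0
Output column (row 0 .. row 15) = 0000000000000000
Output column grouped in 4s = 0000 0000 0000 0000 = 0x0000
Convert to decimal digit by digit (value = value*16 + digit):
  0 -> 0
  0*16 + 0 = 0
  0*16 + 0 = 0
  0*16 + 0 = 0
Decimal = 0

0


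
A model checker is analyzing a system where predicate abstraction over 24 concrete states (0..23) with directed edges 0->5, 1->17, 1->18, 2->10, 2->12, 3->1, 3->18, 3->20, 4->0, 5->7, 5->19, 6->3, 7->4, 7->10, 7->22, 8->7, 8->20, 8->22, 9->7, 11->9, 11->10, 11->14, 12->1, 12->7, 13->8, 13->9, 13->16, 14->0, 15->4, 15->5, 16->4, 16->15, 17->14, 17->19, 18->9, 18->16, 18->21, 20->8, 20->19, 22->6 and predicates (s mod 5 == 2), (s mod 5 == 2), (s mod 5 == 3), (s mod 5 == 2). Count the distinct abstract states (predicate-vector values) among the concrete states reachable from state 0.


BFS from 0:
Concrete reachable: {0, 1, 3, 4, 5, 6, 7, 8, 9, 10, 14, 15, 16, 17, 18, 19, 20, 21, 22}
Abstract via predicates (s mod 5 == 2), (s mod 5 == 2), (s mod 5 == 3), (s mod 5 == 2):
  (0,0,0,0) <- {0, 1, 4, 5, 6, 9, 10, 14, 15, 16, 19, 20, 21}
  (0,0,1,0) <- {3, 8, 18}
  (1,1,0,1) <- {7, 17, 22}
Distinct abstract states = 3

3


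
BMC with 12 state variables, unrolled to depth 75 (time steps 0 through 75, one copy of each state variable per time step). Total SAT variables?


BMC unrolls to depth k, creating one copy of each state var for steps 0..k.
Step count = 75 + 1 = 76 (steps 0 through 75)
Vars per step = 12
Total = 12 * 76 = 912

912


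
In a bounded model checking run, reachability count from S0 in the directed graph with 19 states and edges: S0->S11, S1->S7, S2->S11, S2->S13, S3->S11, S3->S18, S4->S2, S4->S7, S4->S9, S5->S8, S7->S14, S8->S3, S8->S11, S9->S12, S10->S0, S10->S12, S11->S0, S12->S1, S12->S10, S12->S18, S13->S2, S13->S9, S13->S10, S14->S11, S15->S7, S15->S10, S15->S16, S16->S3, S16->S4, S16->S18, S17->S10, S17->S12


BFS from S0:
  layer 0: {S0}
  layer 1: {S11}
Reachable set: {S0, S11}
Count = 2

2


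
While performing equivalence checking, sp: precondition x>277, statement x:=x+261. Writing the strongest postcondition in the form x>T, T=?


Formula: sp(P, x:=E) = exists old_x. (x = E[old_x/x]) AND P[old_x/x] (old_x is the value of x before the assignment; eliminate old_x by solving x = E[old_x/x] for old_x)
Step 1: Precondition P: x>277, i.e. old_x > 277
Step 2: Assignment gives x = old_x + 261, so old_x = x - 261
Step 3: Substitute into P: x - 261 > 277
Step 4: Simplify: x > 277+261 = 538

538


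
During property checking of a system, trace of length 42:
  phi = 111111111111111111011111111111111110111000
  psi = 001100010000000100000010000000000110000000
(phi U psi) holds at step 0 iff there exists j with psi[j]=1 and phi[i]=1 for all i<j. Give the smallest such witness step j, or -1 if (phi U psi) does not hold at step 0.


(phi U psi) at 0: need smallest j with psi[j]=1 and phi[i]=1 for all i in [0,j).
Scan from step 0:
  step 0: phi=1, psi=0 -> continue
  step 1: phi=1, psi=0 -> continue
  step 2: psi=1 and phi held for [0,2) -> witness found
Witness step = 2

2


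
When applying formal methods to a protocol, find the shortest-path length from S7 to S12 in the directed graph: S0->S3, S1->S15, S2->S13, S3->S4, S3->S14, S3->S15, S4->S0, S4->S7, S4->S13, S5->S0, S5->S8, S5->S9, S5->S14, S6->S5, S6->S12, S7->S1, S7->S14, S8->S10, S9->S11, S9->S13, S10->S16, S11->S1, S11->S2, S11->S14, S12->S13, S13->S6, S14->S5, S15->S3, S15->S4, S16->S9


BFS layer-by-layer from S7:
  dist 0: {S7}
  dist 1: {S1, S14}
  dist 2: {S5, S15}
  dist 3: {S0, S3, S4, S8, S9}
  dist 4: {S10, S11, S13}
  dist 5: {S2, S6, S16}
  dist 6: {S12}
  -> S12 reached at distance 6
Shortest path length = 6

6


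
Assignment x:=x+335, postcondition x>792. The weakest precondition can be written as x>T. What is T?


Formula: wp(x:=E, P) = P[E/x] (substitute E for x in postcondition)
Step 1: Postcondition: x>792
Step 2: Substitute x+335 for x: x+335>792
Step 3: Solve for x: x > 792-335 = 457

457


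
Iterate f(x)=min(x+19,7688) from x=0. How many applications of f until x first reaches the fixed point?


Step 1: x=0, cap=7688, increment=19
Step 2: x grows by 19 each step until capped at 7688; fixed point is x=7688
Step 3: iterations = ceil(7688/19) = 405

405


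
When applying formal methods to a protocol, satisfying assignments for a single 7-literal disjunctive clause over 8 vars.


Step 1: Total=2^8=256
Step 2: Unsat when all 7 false: 2^1=2
Step 3: Sat=256-2=254

254


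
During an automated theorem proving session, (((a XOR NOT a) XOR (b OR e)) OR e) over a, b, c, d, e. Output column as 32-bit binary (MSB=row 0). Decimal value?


Formula: (((a XOR NOT a) XOR (b OR e)) OR e) over a, b, c, d, e (32 rows)
Evaluate each row (bits = a,b,c,d,e, MSB first):
  row 0 [00000]: (((0 XOR NOT 0) XOR (0 OR 0)) OR 0) -> 1
  row 1 [00001]: (((0 XOR NOT 0) XOR (0 OR 1)) OR 1) -> 1
  row 2 [00010]: (((0 XOR NOT 0) XOR (0 OR 0)) OR 0) -> 1
  row 3 [00011]: (((0 XOR NOT 0) XOR (0 OR 1)) OR 1) -> 1
  row 4 [00100]: (((0 XOR NOT 0) XOR (0 OR 0)) OR 0) -> 1
  row 5 [00101]: (((0 XOR NOT 0) XOR (0 OR 1)) OR 1) -> 1
  row 6 [00110]: (((0 XOR NOT 0) XOR (0 OR 0)) OR 0) -> 1
  row 7 [00111]: (((0 XOR NOT 0) XOR (0 OR 1)) OR 1) -> 1
  row 8 [01000]: (((0 XOR NOT 0) XOR (1 OR 0)) OR 0) -> 0
  row 9 [01001]: (((0 XOR NOT 0) XOR (1 OR 1)) OR 1) -> 1
  row 10 [01010]: (((0 XOR NOT 0) XOR (1 OR 0)) OR 0) -> 0
  row 11 [01011]: (((0 XOR NOT 0) XOR (1 OR 1)) OR 1) -> 1
  row 12 [01100]: (((0 XOR NOT 0) XOR (1 OR 0)) OR 0) -> 0
  row 13 [01101]: (((0 XOR NOT 0) XOR (1 OR 1)) OR 1) -> 1
  row 14 [01110]: (((0 XOR NOT 0) XOR (1 OR 0)) OR 0) -> 0
  row 15 [01111]: (((0 XOR NOT 0) XOR (1 OR 1)) OR 1) -> 1
  row 16 [10000]: (((1 XOR NOT 1) XOR (0 OR 0)) OR 0) -> 1
  row 17 [10001]: (((1 XOR NOT 1) XOR (0 OR 1)) OR 1) -> 1
  row 18 [10010]: (((1 XOR NOT 1) XOR (0 OR 0)) OR 0) -> 1
  row 19 [10011]: (((1 XOR NOT 1) XOR (0 OR 1)) OR 1) -> 1
  row 20 [10100]: (((1 XOR NOT 1) XOR (0 OR 0)) OR 0) -> 1
  row 21 [10101]: (((1 XOR NOT 1) XOR (0 OR 1)) OR 1) -> 1
  row 22 [10110]: (((1 XOR NOT 1) XOR (0 OR 0)) OR 0) -> 1
  row 23 [10111]: (((1 XOR NOT 1) XOR (0 OR 1)) OR 1) -> 1
  row 24 [11000]: (((1 XOR NOT 1) XOR (1 OR 0)) OR 0) -> 0
  row 25 [11001]: (((1 XOR NOT 1) XOR (1 OR 1)) OR 1) -> 1
  row 26 [11010]: (((1 XOR NOT 1) XOR (1 OR 0)) OR 0) -> 0
  row 27 [11011]: (((1 XOR NOT 1) XOR (1 OR 1)) OR 1) -> 1
  row 28 [11100]: (((1 XOR NOT 1) XOR (1 OR 0)) OR 0) -> 0
  row 29 [11101]: (((1 XOR NOT 1) XOR (1 OR 1)) OR 1) -> 1
  row 30 [11110]: (((1 XOR NOT 1) XOR (1 OR 0)) OR 0) -> 0
  row 31 [11111]: (((1 XOR NOT 1) XOR (1 OR 1)) OR 1) -> 1
Full result column, 4 rows per line (a,b,c fixed per line; d,e runs 00..11 left to right):
  rows 0-3 [a,b,c=000]: 1111  = hex F
  rows 4-7 [a,b,c=001]: 1111  = hex F
  rows 8-11 [a,b,c=010]: 0101  = hex 5
  rows 12-15 [a,b,c=011]: 0101  = hex 5
  rows 16-19 [a,b,c=100]: 1111  = hex F
  rows 20-23 [a,b,c=101]: 1111  = hex F
  rows 24-27 [a,b,c=110]: 0101  = hex 5
  rows 28-31 [a,b,c=111]: 0101  = hex 5
Output column (row 0 .. row 31) = 11111111010101011111111101010101
Output column grouped in 4s = 1111 1111 0101 0101 1111 1111 0101 0101 = 0xFF55FF55
Convert to decimal digit by digit (value = value*16 + digit):
  F -> 15
  15*16 + 15 (F) = 255
  255*16 + 5 = 4085
  4085*16 + 5 = 65365
  65365*16 + 15 (F) = 1045855
  1045855*16 + 15 (F) = 16733695
  16733695*16 + 5 = 267739125
  267739125*16 + 5 = 4283826005
Decimal = 4283826005

4283826005


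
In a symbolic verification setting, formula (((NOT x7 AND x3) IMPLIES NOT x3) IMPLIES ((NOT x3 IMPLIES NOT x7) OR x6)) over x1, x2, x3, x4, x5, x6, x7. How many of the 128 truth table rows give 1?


Formula: (((NOT x7 AND x3) IMPLIES NOT x3) IMPLIES ((NOT x3 IMPLIES NOT x7) OR x6)) over 7 vars (128 rows)
Evaluate each row (x1, x2, x3, x4, x5, x6, x7 as bits, MSB first):
  row 0 [0000000]: (((NOT 0 AND 0) IMPLIES NOT 0) IMPLIES ((NOT 0 IMPLIES NOT 0) OR 0)) -> 1
  row 1 [0000001]: (((NOT 1 AND 0) IMPLIES NOT 0) IMPLIES ((NOT 0 IMPLIES NOT 1) OR 0)) -> 0
  row 2 [0000010]: (((NOT 0 AND 0) IMPLIES NOT 0) IMPLIES ((NOT 0 IMPLIES NOT 0) OR 1)) -> 1
  row 3 [0000011]: (((NOT 1 AND 0) IMPLIES NOT 0) IMPLIES ((NOT 0 IMPLIES NOT 1) OR 1)) -> 1
  row 4 [0000100]: (((NOT 0 AND 0) IMPLIES NOT 0) IMPLIES ((NOT 0 IMPLIES NOT 0) OR 0)) -> 1
  (every remaining row is evaluated the same way; all 128 results are listed next)
Full result column, 8 rows per line (x1,x2,x3,x4 fixed per line; x5,x6,x7 runs 000..111 left to right):
  rows 0-7 [x1,x2,x3,x4=0000]: 10111011  (ones: 6)
  rows 8-15 [x1,x2,x3,x4=0001]: 10111011  (ones: 6)
  rows 16-23 [x1,x2,x3,x4=0010]: 11111111  (ones: 8)
  rows 24-31 [x1,x2,x3,x4=0011]: 11111111  (ones: 8)
  rows 32-39 [x1,x2,x3,x4=0100]: 10111011  (ones: 6)
  rows 40-47 [x1,x2,x3,x4=0101]: 10111011  (ones: 6)
  rows 48-55 [x1,x2,x3,x4=0110]: 11111111  (ones: 8)
  rows 56-63 [x1,x2,x3,x4=0111]: 11111111  (ones: 8)
  rows 64-71 [x1,x2,x3,x4=1000]: 10111011  (ones: 6)
  rows 72-79 [x1,x2,x3,x4=1001]: 10111011  (ones: 6)
  rows 80-87 [x1,x2,x3,x4=1010]: 11111111  (ones: 8)
  rows 88-95 [x1,x2,x3,x4=1011]: 11111111  (ones: 8)
  rows 96-103 [x1,x2,x3,x4=1100]: 10111011  (ones: 6)
  rows 104-111 [x1,x2,x3,x4=1101]: 10111011  (ones: 6)
  rows 112-119 [x1,x2,x3,x4=1110]: 11111111  (ones: 8)
  rows 120-127 [x1,x2,x3,x4=1111]: 11111111  (ones: 8)
Count of 1-rows = 6+6+8+8+6+6+8+8+6+6+8+8+6+6+8+8 = 112

112


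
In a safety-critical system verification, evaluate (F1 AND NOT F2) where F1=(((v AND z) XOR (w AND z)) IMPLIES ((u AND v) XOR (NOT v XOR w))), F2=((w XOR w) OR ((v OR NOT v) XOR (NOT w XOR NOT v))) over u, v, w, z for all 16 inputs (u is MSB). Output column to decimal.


F1 = (((v AND z) XOR (w AND z)) IMPLIES ((u AND v) XOR (NOT v XOR w)))
F2 = ((w XOR w) OR ((v OR NOT v) XOR (NOT w XOR NOT v)))
Counterexample to F1=>F2 is where F1=1 and F2=0.
Evaluate each row (bits = u,v,w,z, MSB first):
  row 0 [0000]: F1=1 F2=1 -> F1&~F2 -> 0
  row 1 [0001]: F1=1 F2=1 -> F1&~F2 -> 0
  row 2 [0010]: F1=1 F2=0 -> F1&~F2 -> 1
  row 3 [0011]: F1=0 F2=0 -> F1&~F2 -> 0
  row 4 [0100]: F1=1 F2=0 -> F1&~F2 -> 1
  row 5 [0101]: F1=0 F2=0 -> F1&~F2 -> 0
  row 6 [0110]: F1=1 F2=1 -> F1&~F2 -> 0
  row 7 [0111]: F1=1 F2=1 -> F1&~F2 -> 0
  row 8 [1000]: F1=1 F2=1 -> F1&~F2 -> 0
  row 9 [1001]: F1=1 F2=1 -> F1&~F2 -> 0
  row 10 [1010]: F1=1 F2=0 -> F1&~F2 -> 1
  row 11 [1011]: F1=0 F2=0 -> F1&~F2 -> 0
  row 12 [1100]: F1=1 F2=0 -> F1&~F2 -> 1
  row 13 [1101]: F1=1 F2=0 -> F1&~F2 -> 1
  row 14 [1110]: F1=1 F2=1 -> F1&~F2 -> 0
  row 15 [1111]: F1=1 F2=1 -> F1&~F2 -> 0
Full result column, 4 rows per line (u,v fixed per line; w,z runs 00..11 left to right):
  rows 0-3 [u,v=00]: 0010  = hex 2
  rows 4-7 [u,v=01]: 1000  = hex 8
  rows 8-11 [u,v=10]: 0010  = hex 2
  rows 12-15 [u,v=11]: 1100  = hex C
Counterexample vector (row 0 .. row 15) = 0010100000101100
Output column grouped in 4s = 0010 1000 0010 1100 = 0x282C
Convert to decimal digit by digit (value = value*16 + digit):
  2 -> 2
  2*16 + 8 = 40
  40*16 + 2 = 642
  642*16 + 12 (C) = 10284
Decimal = 10284

10284


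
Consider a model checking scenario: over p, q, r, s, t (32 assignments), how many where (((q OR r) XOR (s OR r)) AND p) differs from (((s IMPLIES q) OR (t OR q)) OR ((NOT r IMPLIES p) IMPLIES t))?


F1 = (((q OR r) XOR (s OR r)) AND p)
F2 = (((s IMPLIES q) OR (t OR q)) OR ((NOT r IMPLIES p) IMPLIES t))
Evaluate both on each of 32 rows (bits = p,q,r,s,t):
  row 0 [00000]: F1=0 F2=1 (differ) -> 1
  row 1 [00001]: F1=0 F2=1 (differ) -> 1
  row 2 [00010]: F1=0 F2=1 (differ) -> 1
  row 3 [00011]: F1=0 F2=1 (differ) -> 1
  row 4 [00100]: F1=0 F2=1 (differ) -> 1
  row 5 [00101]: F1=0 F2=1 (differ) -> 1
  row 6 [00110]: F1=0 F2=0 -> 0
  row 7 [00111]: F1=0 F2=1 (differ) -> 1
  row 8 [01000]: F1=0 F2=1 (differ) -> 1
  row 9 [01001]: F1=0 F2=1 (differ) -> 1
  row 10 [01010]: F1=0 F2=1 (differ) -> 1
  row 11 [01011]: F1=0 F2=1 (differ) -> 1
  row 12 [01100]: F1=0 F2=1 (differ) -> 1
  row 13 [01101]: F1=0 F2=1 (differ) -> 1
  row 14 [01110]: F1=0 F2=1 (differ) -> 1
  row 15 [01111]: F1=0 F2=1 (differ) -> 1
  row 16 [10000]: F1=0 F2=1 (differ) -> 1
  row 17 [10001]: F1=0 F2=1 (differ) -> 1
  row 18 [10010]: F1=1 F2=0 (differ) -> 1
  row 19 [10011]: F1=1 F2=1 -> 0
  row 20 [10100]: F1=0 F2=1 (differ) -> 1
  row 21 [10101]: F1=0 F2=1 (differ) -> 1
  row 22 [10110]: F1=0 F2=0 -> 0
  row 23 [10111]: F1=0 F2=1 (differ) -> 1
  row 24 [11000]: F1=1 F2=1 -> 0
  row 25 [11001]: F1=1 F2=1 -> 0
  row 26 [11010]: F1=0 F2=1 (differ) -> 1
  row 27 [11011]: F1=0 F2=1 (differ) -> 1
  row 28 [11100]: F1=0 F2=1 (differ) -> 1
  row 29 [11101]: F1=0 F2=1 (differ) -> 1
  row 30 [11110]: F1=0 F2=1 (differ) -> 1
  row 31 [11111]: F1=0 F2=1 (differ) -> 1
Full result column, 8 rows per line (p,q fixed per line; r,s,t runs 000..111 left to right):
  rows 0-7 [p,q=00]: 11111101  (ones: 7)
  rows 8-15 [p,q=01]: 11111111  (ones: 8)
  rows 16-23 [p,q=10]: 11101101  (ones: 6)
  rows 24-31 [p,q=11]: 00111111  (ones: 6)
Disagreements = 7+8+6+6 = 27

27


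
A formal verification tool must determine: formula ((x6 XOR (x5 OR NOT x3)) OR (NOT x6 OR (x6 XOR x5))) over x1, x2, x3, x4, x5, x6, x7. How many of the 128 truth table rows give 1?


Formula: ((x6 XOR (x5 OR NOT x3)) OR (NOT x6 OR (x6 XOR x5))) over 7 vars (128 rows)
Evaluate each row (x1, x2, x3, x4, x5, x6, x7 as bits, MSB first):
  row 0 [0000000]: ((0 XOR (0 OR NOT 0)) OR (NOT 0 OR (0 XOR 0))) -> 1
  row 1 [0000001]: ((0 XOR (0 OR NOT 0)) OR (NOT 0 OR (0 XOR 0))) -> 1
  row 2 [0000010]: ((1 XOR (0 OR NOT 0)) OR (NOT 1 OR (1 XOR 0))) -> 1
  row 3 [0000011]: ((1 XOR (0 OR NOT 0)) OR (NOT 1 OR (1 XOR 0))) -> 1
  row 4 [0000100]: ((0 XOR (1 OR NOT 0)) OR (NOT 0 OR (0 XOR 1))) -> 1
  (every remaining row is evaluated the same way; all 128 results are listed next)
Full result column, 8 rows per line (x1,x2,x3,x4 fixed per line; x5,x6,x7 runs 000..111 left to right):
  rows 0-7 [x1,x2,x3,x4=0000]: 11111100  (ones: 6)
  rows 8-15 [x1,x2,x3,x4=0001]: 11111100  (ones: 6)
  rows 16-23 [x1,x2,x3,x4=0010]: 11111100  (ones: 6)
  rows 24-31 [x1,x2,x3,x4=0011]: 11111100  (ones: 6)
  rows 32-39 [x1,x2,x3,x4=0100]: 11111100  (ones: 6)
  rows 40-47 [x1,x2,x3,x4=0101]: 11111100  (ones: 6)
  rows 48-55 [x1,x2,x3,x4=0110]: 11111100  (ones: 6)
  rows 56-63 [x1,x2,x3,x4=0111]: 11111100  (ones: 6)
  rows 64-71 [x1,x2,x3,x4=1000]: 11111100  (ones: 6)
  rows 72-79 [x1,x2,x3,x4=1001]: 11111100  (ones: 6)
  rows 80-87 [x1,x2,x3,x4=1010]: 11111100  (ones: 6)
  rows 88-95 [x1,x2,x3,x4=1011]: 11111100  (ones: 6)
  rows 96-103 [x1,x2,x3,x4=1100]: 11111100  (ones: 6)
  rows 104-111 [x1,x2,x3,x4=1101]: 11111100  (ones: 6)
  rows 112-119 [x1,x2,x3,x4=1110]: 11111100  (ones: 6)
  rows 120-127 [x1,x2,x3,x4=1111]: 11111100  (ones: 6)
Count of 1-rows = 6+6+6+6+6+6+6+6+6+6+6+6+6+6+6+6 = 96

96


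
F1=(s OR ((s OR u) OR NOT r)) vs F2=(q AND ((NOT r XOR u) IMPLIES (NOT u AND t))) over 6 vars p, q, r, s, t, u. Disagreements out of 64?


F1 = (s OR ((s OR u) OR NOT r))
F2 = (q AND ((NOT r XOR u) IMPLIES (NOT u AND t)))
Evaluate both on each of 64 rows (bits = p,q,r,s,t,u):
  row 0 [000000]: F1=1 F2=0 (differ) -> 1
  row 1 [000001]: F1=1 F2=0 (differ) -> 1
  row 2 [000010]: F1=1 F2=0 (differ) -> 1
  row 3 [000011]: F1=1 F2=0 (differ) -> 1
  row 4 [000100]: F1=1 F2=0 (differ) -> 1
  (every remaining row is evaluated the same way; all 64 results are listed next)
Full result column, 8 rows per line (p,q,r fixed per line; s,t,u runs 000..111 left to right):
  rows 0-7 [p,q,r=000]: 11111111  (ones: 8)
  rows 8-15 [p,q,r=001]: 01011111  (ones: 6)
  rows 16-23 [p,q,r=010]: 10001000  (ones: 2)
  rows 24-31 [p,q,r=011]: 11110101  (ones: 6)
  rows 32-39 [p,q,r=100]: 11111111  (ones: 8)
  rows 40-47 [p,q,r=101]: 01011111  (ones: 6)
  rows 48-55 [p,q,r=110]: 10001000  (ones: 2)
  rows 56-63 [p,q,r=111]: 11110101  (ones: 6)
Disagreements = 8+6+2+6+8+6+2+6 = 44

44


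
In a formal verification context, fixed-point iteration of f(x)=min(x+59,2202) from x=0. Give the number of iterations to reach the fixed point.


Step 1: x=0, cap=2202, increment=59
Step 2: x grows by 59 each step until capped at 2202; fixed point is x=2202
Step 3: iterations = ceil(2202/59) = 38

38


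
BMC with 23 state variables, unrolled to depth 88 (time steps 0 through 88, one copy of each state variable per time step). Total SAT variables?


BMC unrolls to depth k, creating one copy of each state var for steps 0..k.
Step count = 88 + 1 = 89 (steps 0 through 88)
Vars per step = 23
Total = 23 * 89 = 2047

2047


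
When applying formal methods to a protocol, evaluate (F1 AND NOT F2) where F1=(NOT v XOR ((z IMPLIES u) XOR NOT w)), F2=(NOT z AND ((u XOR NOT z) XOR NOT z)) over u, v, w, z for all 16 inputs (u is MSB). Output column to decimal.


F1 = (NOT v XOR ((z IMPLIES u) XOR NOT w))
F2 = (NOT z AND ((u XOR NOT z) XOR NOT z))
Counterexample to F1=>F2 is where F1=1 and F2=0.
Evaluate each row (bits = u,v,w,z, MSB first):
  row 0 [0000]: F1=1 F2=0 -> F1&~F2 -> 1
  row 1 [0001]: F1=0 F2=0 -> F1&~F2 -> 0
  row 2 [0010]: F1=0 F2=0 -> F1&~F2 -> 0
  row 3 [0011]: F1=1 F2=0 -> F1&~F2 -> 1
  row 4 [0100]: F1=0 F2=0 -> F1&~F2 -> 0
  row 5 [0101]: F1=1 F2=0 -> F1&~F2 -> 1
  row 6 [0110]: F1=1 F2=0 -> F1&~F2 -> 1
  row 7 [0111]: F1=0 F2=0 -> F1&~F2 -> 0
  row 8 [1000]: F1=1 F2=1 -> F1&~F2 -> 0
  row 9 [1001]: F1=1 F2=0 -> F1&~F2 -> 1
  row 10 [1010]: F1=0 F2=1 -> F1&~F2 -> 0
  row 11 [1011]: F1=0 F2=0 -> F1&~F2 -> 0
  row 12 [1100]: F1=0 F2=1 -> F1&~F2 -> 0
  row 13 [1101]: F1=0 F2=0 -> F1&~F2 -> 0
  row 14 [1110]: F1=1 F2=1 -> F1&~F2 -> 0
  row 15 [1111]: F1=1 F2=0 -> F1&~F2 -> 1
Full result column, 4 rows per line (u,v fixed per line; w,z runs 00..11 left to right):
  rows 0-3 [u,v=00]: 1001  = hex 9
  rows 4-7 [u,v=01]: 0110  = hex 6
  rows 8-11 [u,v=10]: 0100  = hex 4
  rows 12-15 [u,v=11]: 0001  = hex 1
Counterexample vector (row 0 .. row 15) = 1001011001000001
Output column grouped in 4s = 1001 0110 0100 0001 = 0x9641
Convert to decimal digit by digit (value = value*16 + digit):
  9 -> 9
  9*16 + 6 = 150
  150*16 + 4 = 2404
  2404*16 + 1 = 38465
Decimal = 38465

38465


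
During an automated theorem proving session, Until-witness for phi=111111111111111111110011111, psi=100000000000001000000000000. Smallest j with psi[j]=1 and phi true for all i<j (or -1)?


(phi U psi) at 0: need smallest j with psi[j]=1 and phi[i]=1 for all i in [0,j).
Scan from step 0:
  step 0: psi=1 and phi held for [0,0) -> witness found
Witness step = 0

0


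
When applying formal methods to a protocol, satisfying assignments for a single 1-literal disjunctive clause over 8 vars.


Step 1: Total=2^8=256
Step 2: Unsat when all 1 false: 2^7=128
Step 3: Sat=256-128=128

128


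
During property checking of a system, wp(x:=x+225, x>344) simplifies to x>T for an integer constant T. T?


Formula: wp(x:=E, P) = P[E/x] (substitute E for x in postcondition)
Step 1: Postcondition: x>344
Step 2: Substitute x+225 for x: x+225>344
Step 3: Solve for x: x > 344-225 = 119

119


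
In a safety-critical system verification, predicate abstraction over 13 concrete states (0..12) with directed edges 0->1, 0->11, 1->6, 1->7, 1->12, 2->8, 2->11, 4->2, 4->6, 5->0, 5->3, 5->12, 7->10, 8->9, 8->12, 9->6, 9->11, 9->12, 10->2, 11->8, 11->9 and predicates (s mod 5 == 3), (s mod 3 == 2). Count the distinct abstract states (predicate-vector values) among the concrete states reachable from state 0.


BFS from 0:
Concrete reachable: {0, 1, 2, 6, 7, 8, 9, 10, 11, 12}
Abstract via predicates (s mod 5 == 3), (s mod 3 == 2):
  (0,0) <- {0, 1, 6, 7, 9, 10, 12}
  (0,1) <- {2, 11}
  (1,1) <- {8}
Distinct abstract states = 3

3


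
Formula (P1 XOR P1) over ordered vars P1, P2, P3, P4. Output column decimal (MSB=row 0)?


Formula: (P1 XOR P1) over P1, P2, P3, P4 (16 rows)
Evaluate each row (bits = P1,P2,P3,P4, MSB first):
  row 0 [0000]: (0 XOR 0) -> 0
  row 1 [0001]: (0 XOR 0) -> 0
  row 2 [0010]: (0 XOR 0) -> 0
  row 3 [0011]: (0 XOR 0) -> 0
  row 4 [0100]: (0 XOR 0) -> 0
  row 5 [0101]: (0 XOR 0) -> 0
  row 6 [0110]: (0 XOR 0) -> 0
  row 7 [0111]: (0 XOR 0) -> 0
  row 8 [1000]: (1 XOR 1) -> 0
  row 9 [1001]: (1 XOR 1) -> 0
  row 10 [1010]: (1 XOR 1) -> 0
  row 11 [1011]: (1 XOR 1) -> 0
  row 12 [1100]: (1 XOR 1) -> 0
  row 13 [1101]: (1 XOR 1) -> 0
  row 14 [1110]: (1 XOR 1) -> 0
  row 15 [1111]: (1 XOR 1) -> 0
Full result column, 4 rows per line (P1,P2 fixed per line; P3,P4 runs 00..11 left to right):
  rows 0-3 [P1,P2=00]: 0000  = hex 0
  rows 4-7 [P1,P2=01]: 0000  = hex 0
  rows 8-11 [P1,P2=10]: 0000  = hex 0
  rows 12-15 [P1,P2=11]: 0000  = hex 0
Output column (row 0 .. row 15) = 0000000000000000
Output column grouped in 4s = 0000 0000 0000 0000 = 0x0000
Convert to decimal digit by digit (value = value*16 + digit):
  0 -> 0
  0*16 + 0 = 0
  0*16 + 0 = 0
  0*16 + 0 = 0
Decimal = 0

0


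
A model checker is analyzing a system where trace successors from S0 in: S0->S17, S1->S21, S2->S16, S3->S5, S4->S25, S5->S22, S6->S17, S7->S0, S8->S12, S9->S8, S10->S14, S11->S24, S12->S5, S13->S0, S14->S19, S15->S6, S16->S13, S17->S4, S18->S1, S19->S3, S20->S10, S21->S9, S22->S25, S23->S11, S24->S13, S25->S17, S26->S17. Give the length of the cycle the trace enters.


Trace from S0 until a state repeats:
  S0 -> S17 -> S4 -> S25 -> S17
S17 first seen at step 1, revisited at step 4.
Cycle length = 4 - 1 = 3

3


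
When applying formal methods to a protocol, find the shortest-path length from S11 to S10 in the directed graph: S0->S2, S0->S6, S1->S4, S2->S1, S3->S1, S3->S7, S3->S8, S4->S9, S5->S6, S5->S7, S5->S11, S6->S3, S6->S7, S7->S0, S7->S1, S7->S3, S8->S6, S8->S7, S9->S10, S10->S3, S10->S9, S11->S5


BFS layer-by-layer from S11:
  dist 0: {S11}
  dist 1: {S5}
  dist 2: {S6, S7}
  dist 3: {S0, S1, S3}
  dist 4: {S2, S4, S8}
  dist 5: {S9}
  dist 6: {S10}
  -> S10 reached at distance 6
Shortest path length = 6

6


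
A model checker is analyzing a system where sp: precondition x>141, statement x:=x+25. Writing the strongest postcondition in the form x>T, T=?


Formula: sp(P, x:=E) = exists old_x. (x = E[old_x/x]) AND P[old_x/x] (old_x is the value of x before the assignment; eliminate old_x by solving x = E[old_x/x] for old_x)
Step 1: Precondition P: x>141, i.e. old_x > 141
Step 2: Assignment gives x = old_x + 25, so old_x = x - 25
Step 3: Substitute into P: x - 25 > 141
Step 4: Simplify: x > 141+25 = 166

166


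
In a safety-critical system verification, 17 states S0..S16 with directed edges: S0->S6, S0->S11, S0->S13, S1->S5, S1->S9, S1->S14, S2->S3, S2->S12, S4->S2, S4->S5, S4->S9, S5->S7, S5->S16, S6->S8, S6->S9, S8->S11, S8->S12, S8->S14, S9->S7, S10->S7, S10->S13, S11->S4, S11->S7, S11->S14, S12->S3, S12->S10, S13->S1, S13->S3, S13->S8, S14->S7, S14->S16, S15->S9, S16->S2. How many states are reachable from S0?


BFS from S0:
  layer 0: {S0}
  layer 1: {S6, S11, S13}
  layer 2: {S1, S3, S4, S7, S8, S9, S14}
  layer 3: {S2, S5, S12, S16}
  layer 4: {S10}
Reachable set: {S0, S1, S2, S3, S4, S5, S6, S7, S8, S9, S10, S11, S12, S13, S14, S16}
Count = 16

16


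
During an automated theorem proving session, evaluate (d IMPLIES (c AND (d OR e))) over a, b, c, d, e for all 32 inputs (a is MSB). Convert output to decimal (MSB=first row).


Formula: (d IMPLIES (c AND (d OR e))) over a, b, c, d, e (32 rows)
Evaluate each row (bits = a,b,c,d,e, MSB first):
  row 0 [00000]: (0 IMPLIES (0 AND (0 OR 0))) -> 1
  row 1 [00001]: (0 IMPLIES (0 AND (0 OR 1))) -> 1
  row 2 [00010]: (1 IMPLIES (0 AND (1 OR 0))) -> 0
  row 3 [00011]: (1 IMPLIES (0 AND (1 OR 1))) -> 0
  row 4 [00100]: (0 IMPLIES (1 AND (0 OR 0))) -> 1
  row 5 [00101]: (0 IMPLIES (1 AND (0 OR 1))) -> 1
  row 6 [00110]: (1 IMPLIES (1 AND (1 OR 0))) -> 1
  row 7 [00111]: (1 IMPLIES (1 AND (1 OR 1))) -> 1
  row 8 [01000]: (0 IMPLIES (0 AND (0 OR 0))) -> 1
  row 9 [01001]: (0 IMPLIES (0 AND (0 OR 1))) -> 1
  row 10 [01010]: (1 IMPLIES (0 AND (1 OR 0))) -> 0
  row 11 [01011]: (1 IMPLIES (0 AND (1 OR 1))) -> 0
  row 12 [01100]: (0 IMPLIES (1 AND (0 OR 0))) -> 1
  row 13 [01101]: (0 IMPLIES (1 AND (0 OR 1))) -> 1
  row 14 [01110]: (1 IMPLIES (1 AND (1 OR 0))) -> 1
  row 15 [01111]: (1 IMPLIES (1 AND (1 OR 1))) -> 1
  row 16 [10000]: (0 IMPLIES (0 AND (0 OR 0))) -> 1
  row 17 [10001]: (0 IMPLIES (0 AND (0 OR 1))) -> 1
  row 18 [10010]: (1 IMPLIES (0 AND (1 OR 0))) -> 0
  row 19 [10011]: (1 IMPLIES (0 AND (1 OR 1))) -> 0
  row 20 [10100]: (0 IMPLIES (1 AND (0 OR 0))) -> 1
  row 21 [10101]: (0 IMPLIES (1 AND (0 OR 1))) -> 1
  row 22 [10110]: (1 IMPLIES (1 AND (1 OR 0))) -> 1
  row 23 [10111]: (1 IMPLIES (1 AND (1 OR 1))) -> 1
  row 24 [11000]: (0 IMPLIES (0 AND (0 OR 0))) -> 1
  row 25 [11001]: (0 IMPLIES (0 AND (0 OR 1))) -> 1
  row 26 [11010]: (1 IMPLIES (0 AND (1 OR 0))) -> 0
  row 27 [11011]: (1 IMPLIES (0 AND (1 OR 1))) -> 0
  row 28 [11100]: (0 IMPLIES (1 AND (0 OR 0))) -> 1
  row 29 [11101]: (0 IMPLIES (1 AND (0 OR 1))) -> 1
  row 30 [11110]: (1 IMPLIES (1 AND (1 OR 0))) -> 1
  row 31 [11111]: (1 IMPLIES (1 AND (1 OR 1))) -> 1
Full result column, 4 rows per line (a,b,c fixed per line; d,e runs 00..11 left to right):
  rows 0-3 [a,b,c=000]: 1100  = hex C
  rows 4-7 [a,b,c=001]: 1111  = hex F
  rows 8-11 [a,b,c=010]: 1100  = hex C
  rows 12-15 [a,b,c=011]: 1111  = hex F
  rows 16-19 [a,b,c=100]: 1100  = hex C
  rows 20-23 [a,b,c=101]: 1111  = hex F
  rows 24-27 [a,b,c=110]: 1100  = hex C
  rows 28-31 [a,b,c=111]: 1111  = hex F
Output column (row 0 .. row 31) = 11001111110011111100111111001111
Output column grouped in 4s = 1100 1111 1100 1111 1100 1111 1100 1111 = 0xCFCFCFCF
Convert to decimal digit by digit (value = value*16 + digit):
  C -> 12
  12*16 + 15 (F) = 207
  207*16 + 12 (C) = 3324
  3324*16 + 15 (F) = 53199
  53199*16 + 12 (C) = 851196
  851196*16 + 15 (F) = 13619151
  13619151*16 + 12 (C) = 217906428
  217906428*16 + 15 (F) = 3486502863
Decimal = 3486502863

3486502863


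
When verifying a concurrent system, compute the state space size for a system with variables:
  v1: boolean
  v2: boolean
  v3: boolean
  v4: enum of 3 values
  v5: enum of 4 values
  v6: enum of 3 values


State space = product of domain sizes of all variables.
Domain sizes:
  v1 (boolean): 2
  v2 (boolean): 2
  v3 (boolean): 2
  v4 (enum of 3 values): 3
  v5 (enum of 4 values): 4
  v6 (enum of 3 values): 3
Product = 2 * 2 * 2 * 3 * 4 * 3 = 288

288


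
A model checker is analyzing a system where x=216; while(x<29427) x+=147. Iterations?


Step 1: x goes from 216 toward 29427 by 147; the body runs while x<29427, so iterations = ceil((bound-start)/step)
Step 2: Distance=29211
Step 3: ceil(29211/147)=199

199


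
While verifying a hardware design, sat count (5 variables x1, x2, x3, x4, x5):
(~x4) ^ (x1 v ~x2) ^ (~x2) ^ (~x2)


CNF with 4 clauses over 5 vars (32 assignments).
An assignment satisfies CNF iff every clause has >=1 true literal.
Check each row (bits = x1,x2,x3,x4,x5; clause T/F shown):
  row 0 [00000]: clauses=TTTT -> 1
  row 1 [00001]: clauses=TTTT -> 1
  row 2 [00010]: clauses=FTTT -> 0
  row 3 [00011]: clauses=FTTT -> 0
  row 4 [00100]: clauses=TTTT -> 1
  row 5 [00101]: clauses=TTTT -> 1
  row 6 [00110]: clauses=FTTT -> 0
  row 7 [00111]: clauses=FTTT -> 0
  row 8 [01000]: clauses=TFFF -> 0
  row 9 [01001]: clauses=TFFF -> 0
  row 10 [01010]: clauses=FFFF -> 0
  row 11 [01011]: clauses=FFFF -> 0
  row 12 [01100]: clauses=TFFF -> 0
  row 13 [01101]: clauses=TFFF -> 0
  row 14 [01110]: clauses=FFFF -> 0
  row 15 [01111]: clauses=FFFF -> 0
  row 16 [10000]: clauses=TTTT -> 1
  row 17 [10001]: clauses=TTTT -> 1
  row 18 [10010]: clauses=FTTT -> 0
  row 19 [10011]: clauses=FTTT -> 0
  row 20 [10100]: clauses=TTTT -> 1
  row 21 [10101]: clauses=TTTT -> 1
  row 22 [10110]: clauses=FTTT -> 0
  row 23 [10111]: clauses=FTTT -> 0
  row 24 [11000]: clauses=TTFF -> 0
  row 25 [11001]: clauses=TTFF -> 0
  row 26 [11010]: clauses=FTFF -> 0
  row 27 [11011]: clauses=FTFF -> 0
  row 28 [11100]: clauses=TTFF -> 0
  row 29 [11101]: clauses=TTFF -> 0
  row 30 [11110]: clauses=FTFF -> 0
  row 31 [11111]: clauses=FTFF -> 0
Full result column, 8 rows per line (x1,x2 fixed per line; x3,x4,x5 runs 000..111 left to right):
  rows 0-7 [x1,x2=00]: 11001100  (ones: 4)
  rows 8-15 [x1,x2=01]: 00000000  (ones: 0)
  rows 16-23 [x1,x2=10]: 11001100  (ones: 4)
  rows 24-31 [x1,x2=11]: 00000000  (ones: 0)
Satisfying assignments = 4+0+4+0 = 8

8


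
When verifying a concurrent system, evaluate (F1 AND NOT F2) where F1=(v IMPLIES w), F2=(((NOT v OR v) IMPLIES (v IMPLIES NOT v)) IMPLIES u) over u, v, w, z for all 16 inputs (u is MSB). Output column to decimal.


F1 = (v IMPLIES w)
F2 = (((NOT v OR v) IMPLIES (v IMPLIES NOT v)) IMPLIES u)
Counterexample to F1=>F2 is where F1=1 and F2=0.
Evaluate each row (bits = u,v,w,z, MSB first):
  row 0 [0000]: F1=1 F2=0 -> F1&~F2 -> 1
  row 1 [0001]: F1=1 F2=0 -> F1&~F2 -> 1
  row 2 [0010]: F1=1 F2=0 -> F1&~F2 -> 1
  row 3 [0011]: F1=1 F2=0 -> F1&~F2 -> 1
  row 4 [0100]: F1=0 F2=1 -> F1&~F2 -> 0
  row 5 [0101]: F1=0 F2=1 -> F1&~F2 -> 0
  row 6 [0110]: F1=1 F2=1 -> F1&~F2 -> 0
  row 7 [0111]: F1=1 F2=1 -> F1&~F2 -> 0
  row 8 [1000]: F1=1 F2=1 -> F1&~F2 -> 0
  row 9 [1001]: F1=1 F2=1 -> F1&~F2 -> 0
  row 10 [1010]: F1=1 F2=1 -> F1&~F2 -> 0
  row 11 [1011]: F1=1 F2=1 -> F1&~F2 -> 0
  row 12 [1100]: F1=0 F2=1 -> F1&~F2 -> 0
  row 13 [1101]: F1=0 F2=1 -> F1&~F2 -> 0
  row 14 [1110]: F1=1 F2=1 -> F1&~F2 -> 0
  row 15 [1111]: F1=1 F2=1 -> F1&~F2 -> 0
Full result column, 4 rows per line (u,v fixed per line; w,z runs 00..11 left to right):
  rows 0-3 [u,v=00]: 1111  = hex F
  rows 4-7 [u,v=01]: 0000  = hex 0
  rows 8-11 [u,v=10]: 0000  = hex 0
  rows 12-15 [u,v=11]: 0000  = hex 0
Counterexample vector (row 0 .. row 15) = 1111000000000000
Output column grouped in 4s = 1111 0000 0000 0000 = 0xF000
Convert to decimal digit by digit (value = value*16 + digit):
  F -> 15
  15*16 + 0 = 240
  240*16 + 0 = 3840
  3840*16 + 0 = 61440
Decimal = 61440

61440


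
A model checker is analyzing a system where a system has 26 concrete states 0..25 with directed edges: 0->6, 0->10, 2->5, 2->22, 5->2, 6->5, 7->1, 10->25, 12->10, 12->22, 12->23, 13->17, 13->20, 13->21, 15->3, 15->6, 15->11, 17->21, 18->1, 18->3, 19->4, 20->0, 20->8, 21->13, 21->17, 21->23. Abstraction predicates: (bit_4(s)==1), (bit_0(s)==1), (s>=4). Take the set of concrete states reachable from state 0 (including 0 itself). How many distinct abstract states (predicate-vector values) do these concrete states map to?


BFS from 0:
Concrete reachable: {0, 2, 5, 6, 10, 22, 25}
Abstract via predicates (bit_4(s)==1), (bit_0(s)==1), (s>=4):
  (0,0,0) <- {0, 2}
  (0,0,1) <- {6, 10}
  (0,1,1) <- {5}
  (1,0,1) <- {22}
  (1,1,1) <- {25}
Distinct abstract states = 5

5


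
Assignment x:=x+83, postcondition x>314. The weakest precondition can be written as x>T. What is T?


Formula: wp(x:=E, P) = P[E/x] (substitute E for x in postcondition)
Step 1: Postcondition: x>314
Step 2: Substitute x+83 for x: x+83>314
Step 3: Solve for x: x > 314-83 = 231

231


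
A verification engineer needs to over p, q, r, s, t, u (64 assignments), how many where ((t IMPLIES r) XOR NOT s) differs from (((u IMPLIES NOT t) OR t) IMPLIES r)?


F1 = ((t IMPLIES r) XOR NOT s)
F2 = (((u IMPLIES NOT t) OR t) IMPLIES r)
Evaluate both on each of 64 rows (bits = p,q,r,s,t,u):
  row 0 [000000]: F1=0 F2=0 -> 0
  row 1 [000001]: F1=0 F2=0 -> 0
  row 2 [000010]: F1=1 F2=0 (differ) -> 1
  row 3 [000011]: F1=1 F2=0 (differ) -> 1
  row 4 [000100]: F1=1 F2=0 (differ) -> 1
  (every remaining row is evaluated the same way; all 64 results are listed next)
Full result column, 8 rows per line (p,q,r fixed per line; s,t,u runs 000..111 left to right):
  rows 0-7 [p,q,r=000]: 00111100  (ones: 4)
  rows 8-15 [p,q,r=001]: 11110000  (ones: 4)
  rows 16-23 [p,q,r=010]: 00111100  (ones: 4)
  rows 24-31 [p,q,r=011]: 11110000  (ones: 4)
  rows 32-39 [p,q,r=100]: 00111100  (ones: 4)
  rows 40-47 [p,q,r=101]: 11110000  (ones: 4)
  rows 48-55 [p,q,r=110]: 00111100  (ones: 4)
  rows 56-63 [p,q,r=111]: 11110000  (ones: 4)
Disagreements = 4+4+4+4+4+4+4+4 = 32

32


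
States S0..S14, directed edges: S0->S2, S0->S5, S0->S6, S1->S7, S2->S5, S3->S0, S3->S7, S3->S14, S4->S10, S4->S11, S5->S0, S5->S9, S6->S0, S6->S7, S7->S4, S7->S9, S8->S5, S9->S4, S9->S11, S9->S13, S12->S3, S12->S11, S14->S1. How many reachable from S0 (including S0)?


BFS from S0:
  layer 0: {S0}
  layer 1: {S2, S5, S6}
  layer 2: {S7, S9}
  layer 3: {S4, S11, S13}
  layer 4: {S10}
Reachable set: {S0, S2, S4, S5, S6, S7, S9, S10, S11, S13}
Count = 10

10


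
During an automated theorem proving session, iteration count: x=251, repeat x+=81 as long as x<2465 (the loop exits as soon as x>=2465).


Step 1: x goes from 251 toward 2465 by 81; the body runs while x<2465, so iterations = ceil((bound-start)/step)
Step 2: Distance=2214
Step 3: ceil(2214/81)=28

28


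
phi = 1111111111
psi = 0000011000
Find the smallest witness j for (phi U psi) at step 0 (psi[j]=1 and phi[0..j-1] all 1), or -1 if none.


(phi U psi) at 0: need smallest j with psi[j]=1 and phi[i]=1 for all i in [0,j).
Scan from step 0:
  step 0: phi=1, psi=0 -> continue
  step 1: phi=1, psi=0 -> continue
  step 2: phi=1, psi=0 -> continue
  step 3: phi=1, psi=0 -> continue
  step 5: psi=1 and phi held for [0,5) -> witness found
Witness step = 5

5


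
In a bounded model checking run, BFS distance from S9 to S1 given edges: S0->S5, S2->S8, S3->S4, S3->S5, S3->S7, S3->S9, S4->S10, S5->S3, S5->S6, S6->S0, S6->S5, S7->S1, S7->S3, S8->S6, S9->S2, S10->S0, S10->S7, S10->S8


BFS layer-by-layer from S9:
  dist 0: {S9}
  dist 1: {S2}
  dist 2: {S8}
  dist 3: {S6}
  dist 4: {S0, S5}
  dist 5: {S3}
  dist 6: {S4, S7}
  dist 7: {S1, S10}
  -> S1 reached at distance 7
Shortest path length = 7

7


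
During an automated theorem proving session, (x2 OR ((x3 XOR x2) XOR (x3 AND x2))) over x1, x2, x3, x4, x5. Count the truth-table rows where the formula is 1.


Formula: (x2 OR ((x3 XOR x2) XOR (x3 AND x2))) over 5 vars (32 rows)
Evaluate each row (x1, x2, x3, x4, x5 as bits, MSB first):
  row 0 [00000]: (0 OR ((0 XOR 0) XOR (0 AND 0))) -> 0
  row 1 [00001]: (0 OR ((0 XOR 0) XOR (0 AND 0))) -> 0
  row 2 [00010]: (0 OR ((0 XOR 0) XOR (0 AND 0))) -> 0
  row 3 [00011]: (0 OR ((0 XOR 0) XOR (0 AND 0))) -> 0
  row 4 [00100]: (0 OR ((1 XOR 0) XOR (1 AND 0))) -> 1
  row 5 [00101]: (0 OR ((1 XOR 0) XOR (1 AND 0))) -> 1
  row 6 [00110]: (0 OR ((1 XOR 0) XOR (1 AND 0))) -> 1
  row 7 [00111]: (0 OR ((1 XOR 0) XOR (1 AND 0))) -> 1
  row 8 [01000]: (1 OR ((0 XOR 1) XOR (0 AND 1))) -> 1
  row 9 [01001]: (1 OR ((0 XOR 1) XOR (0 AND 1))) -> 1
  row 10 [01010]: (1 OR ((0 XOR 1) XOR (0 AND 1))) -> 1
  row 11 [01011]: (1 OR ((0 XOR 1) XOR (0 AND 1))) -> 1
  row 12 [01100]: (1 OR ((1 XOR 1) XOR (1 AND 1))) -> 1
  row 13 [01101]: (1 OR ((1 XOR 1) XOR (1 AND 1))) -> 1
  row 14 [01110]: (1 OR ((1 XOR 1) XOR (1 AND 1))) -> 1
  row 15 [01111]: (1 OR ((1 XOR 1) XOR (1 AND 1))) -> 1
  row 16 [10000]: (0 OR ((0 XOR 0) XOR (0 AND 0))) -> 0
  row 17 [10001]: (0 OR ((0 XOR 0) XOR (0 AND 0))) -> 0
  row 18 [10010]: (0 OR ((0 XOR 0) XOR (0 AND 0))) -> 0
  row 19 [10011]: (0 OR ((0 XOR 0) XOR (0 AND 0))) -> 0
  row 20 [10100]: (0 OR ((1 XOR 0) XOR (1 AND 0))) -> 1
  row 21 [10101]: (0 OR ((1 XOR 0) XOR (1 AND 0))) -> 1
  row 22 [10110]: (0 OR ((1 XOR 0) XOR (1 AND 0))) -> 1
  row 23 [10111]: (0 OR ((1 XOR 0) XOR (1 AND 0))) -> 1
  row 24 [11000]: (1 OR ((0 XOR 1) XOR (0 AND 1))) -> 1
  row 25 [11001]: (1 OR ((0 XOR 1) XOR (0 AND 1))) -> 1
  row 26 [11010]: (1 OR ((0 XOR 1) XOR (0 AND 1))) -> 1
  row 27 [11011]: (1 OR ((0 XOR 1) XOR (0 AND 1))) -> 1
  row 28 [11100]: (1 OR ((1 XOR 1) XOR (1 AND 1))) -> 1
  row 29 [11101]: (1 OR ((1 XOR 1) XOR (1 AND 1))) -> 1
  row 30 [11110]: (1 OR ((1 XOR 1) XOR (1 AND 1))) -> 1
  row 31 [11111]: (1 OR ((1 XOR 1) XOR (1 AND 1))) -> 1
Full result column, 8 rows per line (x1,x2 fixed per line; x3,x4,x5 runs 000..111 left to right):
  rows 0-7 [x1,x2=00]: 00001111  (ones: 4)
  rows 8-15 [x1,x2=01]: 11111111  (ones: 8)
  rows 16-23 [x1,x2=10]: 00001111  (ones: 4)
  rows 24-31 [x1,x2=11]: 11111111  (ones: 8)
Count of 1-rows = 4+8+4+8 = 24

24
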